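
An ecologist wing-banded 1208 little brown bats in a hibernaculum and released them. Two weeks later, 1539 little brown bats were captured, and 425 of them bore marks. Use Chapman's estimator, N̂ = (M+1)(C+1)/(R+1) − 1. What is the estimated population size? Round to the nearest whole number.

N̂ = (1208+1)(1539+1)/(425+1) − 1 = 1209·1540/426 − 1
= 1861860/426 − 1 ≈ 4370.6 − 1 ≈ 4369.6 → 4370

N ≈ 4370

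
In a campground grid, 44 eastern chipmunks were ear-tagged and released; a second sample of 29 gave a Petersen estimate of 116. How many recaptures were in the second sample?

R = 11

From N = M·C/R: R = M·C / N = 44·29 / 116 = 1276 / 116 = 11.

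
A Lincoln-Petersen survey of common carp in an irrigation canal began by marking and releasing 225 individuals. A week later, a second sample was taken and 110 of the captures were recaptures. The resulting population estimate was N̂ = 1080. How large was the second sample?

From N = M·C/R: C = N·R / M = 1080·110 / 225 = 118800 / 225 = 528.

C = 528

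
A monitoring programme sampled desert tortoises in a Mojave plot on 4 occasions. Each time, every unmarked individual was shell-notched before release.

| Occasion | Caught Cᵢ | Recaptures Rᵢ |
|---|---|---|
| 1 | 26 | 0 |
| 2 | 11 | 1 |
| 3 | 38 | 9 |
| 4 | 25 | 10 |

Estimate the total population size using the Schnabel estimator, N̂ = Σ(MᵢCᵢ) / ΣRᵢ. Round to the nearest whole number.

Marked at large before each occasion: Mᵢ = Σⱼ<ᵢ (Cⱼ − Rⱼ) → M1=0, M2=26, M3=36, M4=65
Σ MᵢCᵢ = 0·26 + 26·11 + 36·38 + 65·25 = 0 + 286 + 1368 + 1625 = 3279
Σ Rᵢ = 0 + 1 + 9 + 10 = 20
N̂ = 3279 / 20 ≈ 163.9 → 164

N ≈ 164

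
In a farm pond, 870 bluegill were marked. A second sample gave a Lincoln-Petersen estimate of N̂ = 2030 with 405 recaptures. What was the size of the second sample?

From N = M·C/R: C = N·R / M = 2030·405 / 870 = 822150 / 870 = 945.

C = 945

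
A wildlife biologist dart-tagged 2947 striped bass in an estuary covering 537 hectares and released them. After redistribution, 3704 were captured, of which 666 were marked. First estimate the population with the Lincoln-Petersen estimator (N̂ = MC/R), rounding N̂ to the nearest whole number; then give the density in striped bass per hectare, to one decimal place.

N̂ = 2947·3704/666 = 10915688/666 ≈ 16389.9 → 16390
Density = N̂ / area = 16390 / 537 ≈ 30.52 → 30.5 per hectare

density ≈ 30.5 striped bass per hectare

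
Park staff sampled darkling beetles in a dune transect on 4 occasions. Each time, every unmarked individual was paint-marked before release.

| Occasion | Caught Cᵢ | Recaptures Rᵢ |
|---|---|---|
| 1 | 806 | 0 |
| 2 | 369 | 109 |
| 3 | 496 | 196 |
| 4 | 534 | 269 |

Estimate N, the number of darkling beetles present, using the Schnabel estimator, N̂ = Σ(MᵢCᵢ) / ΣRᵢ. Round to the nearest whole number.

N ≈ 2710

Marked at large before each occasion: Mᵢ = Σⱼ<ᵢ (Cⱼ − Rⱼ) → M1=0, M2=806, M3=1066, M4=1366
Σ MᵢCᵢ = 0·806 + 806·369 + 1066·496 + 1366·534 = 0 + 297414 + 528736 + 729444 = 1555594
Σ Rᵢ = 0 + 109 + 196 + 269 = 574
N̂ = 1555594 / 574 ≈ 2710.1 → 2710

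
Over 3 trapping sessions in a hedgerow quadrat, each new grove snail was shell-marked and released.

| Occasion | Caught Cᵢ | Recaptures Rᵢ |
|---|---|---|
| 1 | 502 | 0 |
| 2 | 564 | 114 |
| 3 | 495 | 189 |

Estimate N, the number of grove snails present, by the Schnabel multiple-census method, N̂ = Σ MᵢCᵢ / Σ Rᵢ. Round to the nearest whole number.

N ≈ 2490

Marked at large before each occasion: Mᵢ = Σⱼ<ᵢ (Cⱼ − Rⱼ) → M1=0, M2=502, M3=952
Σ MᵢCᵢ = 0·502 + 502·564 + 952·495 = 0 + 283128 + 471240 = 754368
Σ Rᵢ = 0 + 114 + 189 = 303
N̂ = 754368 / 303 ≈ 2489.7 → 2490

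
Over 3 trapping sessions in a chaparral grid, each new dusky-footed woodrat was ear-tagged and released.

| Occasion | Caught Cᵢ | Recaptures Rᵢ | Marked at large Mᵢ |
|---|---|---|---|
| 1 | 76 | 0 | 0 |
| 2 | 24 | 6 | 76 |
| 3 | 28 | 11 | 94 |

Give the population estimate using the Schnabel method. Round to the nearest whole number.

N ≈ 262

Σ MᵢCᵢ = 0·76 + 76·24 + 94·28 = 0 + 1824 + 2632 = 4456
Σ Rᵢ = 0 + 6 + 11 = 17
N̂ = 4456 / 17 ≈ 262.1 → 262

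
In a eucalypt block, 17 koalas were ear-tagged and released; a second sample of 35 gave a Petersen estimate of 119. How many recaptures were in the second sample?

From N = M·C/R: R = M·C / N = 17·35 / 119 = 595 / 119 = 5.

R = 5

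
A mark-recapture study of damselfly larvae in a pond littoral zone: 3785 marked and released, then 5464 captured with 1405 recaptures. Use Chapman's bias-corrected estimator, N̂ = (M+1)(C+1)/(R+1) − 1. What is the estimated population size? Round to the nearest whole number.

N̂ = (3785+1)(5464+1)/(1405+1) − 1 = 3786·5465/1406 − 1
= 20690490/1406 − 1 ≈ 14715.9 − 1 ≈ 14714.9 → 14715

N ≈ 14,715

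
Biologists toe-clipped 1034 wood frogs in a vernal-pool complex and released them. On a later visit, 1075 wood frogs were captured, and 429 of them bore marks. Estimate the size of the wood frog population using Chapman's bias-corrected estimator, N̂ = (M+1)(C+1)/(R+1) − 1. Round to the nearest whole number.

N ≈ 2589

N̂ = (1034+1)(1075+1)/(429+1) − 1 = 1035·1076/430 − 1
= 1113660/430 − 1 ≈ 2589.9 − 1 ≈ 2588.9 → 2589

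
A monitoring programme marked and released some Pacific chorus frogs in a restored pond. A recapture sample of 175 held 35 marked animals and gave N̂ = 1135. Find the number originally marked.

M = 227

From N = M·C/R: M = N·R / C = 1135·35 / 175 = 39725 / 175 = 227.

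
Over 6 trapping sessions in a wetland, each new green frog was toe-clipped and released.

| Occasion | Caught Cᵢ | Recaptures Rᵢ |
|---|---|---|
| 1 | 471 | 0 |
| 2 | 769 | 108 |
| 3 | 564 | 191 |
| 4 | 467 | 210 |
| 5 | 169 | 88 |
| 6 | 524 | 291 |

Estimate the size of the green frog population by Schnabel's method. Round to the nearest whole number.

Marked at large before each occasion: Mᵢ = Σⱼ<ᵢ (Cⱼ − Rⱼ) → M1=0, M2=471, M3=1132, M4=1505, M5=1762, M6=1843
Σ MᵢCᵢ = 0·471 + 471·769 + 1132·564 + 1505·467 + 1762·169 + 1843·524 = 0 + 362199 + 638448 + 702835 + 297778 + 965732 = 2966992
Σ Rᵢ = 0 + 108 + 191 + 210 + 88 + 291 = 888
N̂ = 2966992 / 888 ≈ 3341.2 → 3341

N ≈ 3341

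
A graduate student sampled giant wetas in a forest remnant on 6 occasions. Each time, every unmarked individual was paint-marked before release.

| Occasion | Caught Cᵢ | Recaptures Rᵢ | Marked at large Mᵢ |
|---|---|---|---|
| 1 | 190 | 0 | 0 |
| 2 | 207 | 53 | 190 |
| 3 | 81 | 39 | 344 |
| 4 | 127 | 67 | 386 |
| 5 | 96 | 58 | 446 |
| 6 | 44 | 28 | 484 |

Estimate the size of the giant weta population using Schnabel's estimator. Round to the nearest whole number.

Σ MᵢCᵢ = 0·190 + 190·207 + 344·81 + 386·127 + 446·96 + 484·44 = 0 + 39330 + 27864 + 49022 + 42816 + 21296 = 180328
Σ Rᵢ = 0 + 53 + 39 + 67 + 58 + 28 = 245
N̂ = 180328 / 245 ≈ 736.0 → 736

N ≈ 736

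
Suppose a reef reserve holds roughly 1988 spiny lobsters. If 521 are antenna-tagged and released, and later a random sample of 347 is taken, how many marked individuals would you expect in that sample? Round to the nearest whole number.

expected recaptures ≈ 91

The marked fraction of the population is 521/1988, so in a sample of 347 expect C·(M/N) marked.
E[R] = 521 × 347 / 1988 = 180787 / 1988 ≈ 90.9 → 91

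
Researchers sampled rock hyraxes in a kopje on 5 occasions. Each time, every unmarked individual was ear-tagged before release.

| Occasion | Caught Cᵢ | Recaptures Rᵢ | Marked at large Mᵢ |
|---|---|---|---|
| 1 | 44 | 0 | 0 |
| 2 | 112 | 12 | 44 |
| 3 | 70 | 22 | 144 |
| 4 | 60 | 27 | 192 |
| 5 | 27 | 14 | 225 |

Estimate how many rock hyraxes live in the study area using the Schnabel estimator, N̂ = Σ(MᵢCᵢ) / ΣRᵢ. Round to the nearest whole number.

Σ MᵢCᵢ = 0·44 + 44·112 + 144·70 + 192·60 + 225·27 = 0 + 4928 + 10080 + 11520 + 6075 = 32603
Σ Rᵢ = 0 + 12 + 22 + 27 + 14 = 75
N̂ = 32603 / 75 ≈ 434.7 → 435

N ≈ 435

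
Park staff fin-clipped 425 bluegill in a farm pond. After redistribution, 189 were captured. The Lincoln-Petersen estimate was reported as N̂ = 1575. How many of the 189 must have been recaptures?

R = 51

From N = M·C/R: R = M·C / N = 425·189 / 1575 = 80325 / 1575 = 51.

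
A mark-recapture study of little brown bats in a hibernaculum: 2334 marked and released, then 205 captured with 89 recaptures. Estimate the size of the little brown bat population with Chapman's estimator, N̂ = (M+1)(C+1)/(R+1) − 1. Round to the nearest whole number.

N̂ = (2334+1)(205+1)/(89+1) − 1 = 2335·206/90 − 1
= 481010/90 − 1 ≈ 5344.6 − 1 ≈ 5343.6 → 5344

N ≈ 5344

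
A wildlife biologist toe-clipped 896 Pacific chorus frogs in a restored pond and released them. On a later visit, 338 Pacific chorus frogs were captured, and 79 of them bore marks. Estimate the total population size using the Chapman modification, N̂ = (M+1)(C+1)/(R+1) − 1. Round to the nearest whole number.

N ≈ 3800

N̂ = (896+1)(338+1)/(79+1) − 1 = 897·339/80 − 1
= 304083/80 − 1 ≈ 3801.0 − 1 ≈ 3800.0 → 3800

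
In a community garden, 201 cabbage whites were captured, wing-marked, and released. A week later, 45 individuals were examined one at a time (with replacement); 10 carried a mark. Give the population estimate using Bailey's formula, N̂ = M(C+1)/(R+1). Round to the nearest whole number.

N̂ = 201·(45+1)/(10+1) = 201·46/11 = 9246/11 ≈ 840.5 → 841

N ≈ 841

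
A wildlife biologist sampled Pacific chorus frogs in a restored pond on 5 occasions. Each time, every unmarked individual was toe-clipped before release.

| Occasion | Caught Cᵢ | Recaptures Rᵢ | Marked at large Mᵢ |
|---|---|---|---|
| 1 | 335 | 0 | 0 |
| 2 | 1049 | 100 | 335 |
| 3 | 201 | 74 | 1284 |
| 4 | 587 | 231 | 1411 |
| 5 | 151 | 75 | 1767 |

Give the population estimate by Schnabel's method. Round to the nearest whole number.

N ≈ 3551

Σ MᵢCᵢ = 0·335 + 335·1049 + 1284·201 + 1411·587 + 1767·151 = 0 + 351415 + 258084 + 828257 + 266817 = 1704573
Σ Rᵢ = 0 + 100 + 74 + 231 + 75 = 480
N̂ = 1704573 / 480 ≈ 3551.2 → 3551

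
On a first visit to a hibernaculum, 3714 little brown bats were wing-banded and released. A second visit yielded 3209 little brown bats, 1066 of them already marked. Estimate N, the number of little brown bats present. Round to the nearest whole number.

N ≈ 11,180

If marked individuals mix randomly, R/C ≈ M/N, giving N ≈ M·C/R.
N = (3714 × 3209) / 1066 = 11918226 / 1066 ≈ 11180.3 → 11180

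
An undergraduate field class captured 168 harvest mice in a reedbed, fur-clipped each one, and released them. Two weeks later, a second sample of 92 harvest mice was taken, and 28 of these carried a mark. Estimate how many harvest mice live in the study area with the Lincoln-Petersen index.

Lincoln-Petersen assumes M/N = R/C, so N = M·C / R.
N = (168 × 92) / 28 = 15456 / 28 = 552

N = 552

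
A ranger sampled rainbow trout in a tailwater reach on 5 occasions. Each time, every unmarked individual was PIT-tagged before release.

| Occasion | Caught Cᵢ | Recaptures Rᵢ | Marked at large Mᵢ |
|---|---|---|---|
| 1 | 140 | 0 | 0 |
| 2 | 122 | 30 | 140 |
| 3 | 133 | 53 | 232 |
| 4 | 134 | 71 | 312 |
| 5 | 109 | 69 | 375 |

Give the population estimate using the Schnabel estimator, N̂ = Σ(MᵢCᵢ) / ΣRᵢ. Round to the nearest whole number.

N ≈ 586

Σ MᵢCᵢ = 0·140 + 140·122 + 232·133 + 312·134 + 375·109 = 0 + 17080 + 30856 + 41808 + 40875 = 130619
Σ Rᵢ = 0 + 30 + 53 + 71 + 69 = 223
N̂ = 130619 / 223 ≈ 585.7 → 586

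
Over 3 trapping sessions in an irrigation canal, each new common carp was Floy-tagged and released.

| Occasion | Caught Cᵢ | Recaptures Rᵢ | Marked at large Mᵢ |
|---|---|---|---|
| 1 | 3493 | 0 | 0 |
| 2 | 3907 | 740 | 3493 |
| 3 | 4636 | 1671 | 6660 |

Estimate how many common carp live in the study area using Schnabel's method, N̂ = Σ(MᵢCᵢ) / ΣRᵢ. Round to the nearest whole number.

N ≈ 18,467

Σ MᵢCᵢ = 0·3493 + 3493·3907 + 6660·4636 = 0 + 13647151 + 30875760 = 44522911
Σ Rᵢ = 0 + 740 + 1671 = 2411
N̂ = 44522911 / 2411 ≈ 18466.6 → 18467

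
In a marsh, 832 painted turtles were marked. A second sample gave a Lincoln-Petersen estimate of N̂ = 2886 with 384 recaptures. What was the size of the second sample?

C = 1332

From N = M·C/R: C = N·R / M = 2886·384 / 832 = 1108224 / 832 = 1332.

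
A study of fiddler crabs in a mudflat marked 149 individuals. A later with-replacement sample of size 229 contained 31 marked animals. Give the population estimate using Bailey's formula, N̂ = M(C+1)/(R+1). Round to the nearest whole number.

N̂ = 149·(229+1)/(31+1) = 149·230/32 = 34270/32 ≈ 1070.9 → 1071

N ≈ 1071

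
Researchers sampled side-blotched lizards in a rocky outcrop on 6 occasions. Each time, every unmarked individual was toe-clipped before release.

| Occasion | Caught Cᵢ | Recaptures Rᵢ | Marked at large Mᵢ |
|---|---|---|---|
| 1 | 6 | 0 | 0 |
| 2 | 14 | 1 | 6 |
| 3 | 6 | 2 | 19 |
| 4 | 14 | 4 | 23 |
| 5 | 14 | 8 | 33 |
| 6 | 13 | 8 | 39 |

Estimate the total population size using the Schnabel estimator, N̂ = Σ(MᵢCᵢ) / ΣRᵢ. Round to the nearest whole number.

Σ MᵢCᵢ = 0·6 + 6·14 + 19·6 + 23·14 + 33·14 + 39·13 = 0 + 84 + 114 + 322 + 462 + 507 = 1489
Σ Rᵢ = 0 + 1 + 2 + 4 + 8 + 8 = 23
N̂ = 1489 / 23 ≈ 64.7 → 65

N ≈ 65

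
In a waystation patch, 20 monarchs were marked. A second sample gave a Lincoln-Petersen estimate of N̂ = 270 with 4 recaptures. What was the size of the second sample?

C = 54

From N = M·C/R: C = N·R / M = 270·4 / 20 = 1080 / 20 = 54.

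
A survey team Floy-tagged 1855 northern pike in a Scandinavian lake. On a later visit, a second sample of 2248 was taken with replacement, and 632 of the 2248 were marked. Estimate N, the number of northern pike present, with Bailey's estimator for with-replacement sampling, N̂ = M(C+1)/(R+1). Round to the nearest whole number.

N ≈ 6591

N̂ = 1855·(2248+1)/(632+1) = 1855·2249/633 = 4171895/633 ≈ 6590.7 → 6591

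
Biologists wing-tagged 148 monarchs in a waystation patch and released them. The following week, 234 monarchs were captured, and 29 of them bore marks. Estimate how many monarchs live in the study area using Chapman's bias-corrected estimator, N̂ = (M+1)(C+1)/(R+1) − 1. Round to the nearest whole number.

N̂ = (148+1)(234+1)/(29+1) − 1 = 149·235/30 − 1
= 35015/30 − 1 ≈ 1167.2 − 1 ≈ 1166.2 → 1166

N ≈ 1166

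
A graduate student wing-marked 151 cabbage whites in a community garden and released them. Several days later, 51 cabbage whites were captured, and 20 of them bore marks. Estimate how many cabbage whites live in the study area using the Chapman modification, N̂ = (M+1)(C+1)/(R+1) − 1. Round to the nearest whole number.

N ≈ 375

N̂ = (151+1)(51+1)/(20+1) − 1 = 152·52/21 − 1
= 7904/21 − 1 ≈ 376.4 − 1 ≈ 375.4 → 375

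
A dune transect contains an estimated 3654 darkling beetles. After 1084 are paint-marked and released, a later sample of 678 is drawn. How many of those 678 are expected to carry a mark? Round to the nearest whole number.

The marked fraction of the population is 1084/3654, so in a sample of 678 expect C·(M/N) marked.
E[R] = 1084 × 678 / 3654 = 734952 / 3654 ≈ 201.1 → 201

expected recaptures ≈ 201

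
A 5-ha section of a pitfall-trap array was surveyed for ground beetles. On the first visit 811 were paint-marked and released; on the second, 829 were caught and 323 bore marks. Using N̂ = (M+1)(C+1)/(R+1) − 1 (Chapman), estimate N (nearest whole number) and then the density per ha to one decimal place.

N̂ = 812·830/324 − 1 = 673960/324 − 1 ≈ 2079.1 → 2079
Density = N̂ / area = 2079 / 5 ≈ 415.80 → 415.8 per ha

density ≈ 415.8 ground beetles per ha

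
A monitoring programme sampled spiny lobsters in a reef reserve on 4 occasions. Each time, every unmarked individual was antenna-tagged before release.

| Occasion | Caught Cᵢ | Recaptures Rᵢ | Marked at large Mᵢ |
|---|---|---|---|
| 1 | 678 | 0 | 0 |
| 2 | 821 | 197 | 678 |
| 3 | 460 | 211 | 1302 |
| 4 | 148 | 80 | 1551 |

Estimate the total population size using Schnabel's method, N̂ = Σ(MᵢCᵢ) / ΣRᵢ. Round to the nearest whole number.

N ≈ 2838

Σ MᵢCᵢ = 0·678 + 678·821 + 1302·460 + 1551·148 = 0 + 556638 + 598920 + 229548 = 1385106
Σ Rᵢ = 0 + 197 + 211 + 80 = 488
N̂ = 1385106 / 488 ≈ 2838.3 → 2838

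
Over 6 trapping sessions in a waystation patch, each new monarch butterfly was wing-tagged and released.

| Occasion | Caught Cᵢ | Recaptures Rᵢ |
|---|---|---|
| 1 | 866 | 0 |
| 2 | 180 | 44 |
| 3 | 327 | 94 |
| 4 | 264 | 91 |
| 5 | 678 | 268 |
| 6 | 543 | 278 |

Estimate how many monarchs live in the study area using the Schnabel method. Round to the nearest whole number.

Marked at large before each occasion: Mᵢ = Σⱼ<ᵢ (Cⱼ − Rⱼ) → M1=0, M2=866, M3=1002, M4=1235, M5=1408, M6=1818
Σ MᵢCᵢ = 0·866 + 866·180 + 1002·327 + 1235·264 + 1408·678 + 1818·543 = 0 + 155880 + 327654 + 326040 + 954624 + 987174 = 2751372
Σ Rᵢ = 0 + 44 + 94 + 91 + 268 + 278 = 775
N̂ = 2751372 / 775 ≈ 3550.2 → 3550

N ≈ 3550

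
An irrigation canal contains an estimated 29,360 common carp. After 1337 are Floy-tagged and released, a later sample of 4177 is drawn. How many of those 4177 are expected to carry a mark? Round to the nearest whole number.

expected recaptures ≈ 190

The marked fraction of the population is 1337/29360, so in a sample of 4177 expect C·(M/N) marked.
E[R] = 1337 × 4177 / 29360 = 5584649 / 29360 ≈ 190.2 → 190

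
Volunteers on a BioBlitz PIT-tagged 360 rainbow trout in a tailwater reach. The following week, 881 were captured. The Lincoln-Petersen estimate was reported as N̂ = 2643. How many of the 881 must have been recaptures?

R = 120

From N = M·C/R: R = M·C / N = 360·881 / 2643 = 317160 / 2643 = 120.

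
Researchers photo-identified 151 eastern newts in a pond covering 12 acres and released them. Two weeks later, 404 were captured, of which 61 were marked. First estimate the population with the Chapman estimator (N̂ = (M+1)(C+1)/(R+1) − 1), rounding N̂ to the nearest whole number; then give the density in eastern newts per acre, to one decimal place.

N̂ = 152·405/62 − 1 = 61560/62 − 1 ≈ 991.9 → 992
Density = N̂ / area = 992 / 12 ≈ 82.67 → 82.7 per acre

density ≈ 82.7 eastern newts per acre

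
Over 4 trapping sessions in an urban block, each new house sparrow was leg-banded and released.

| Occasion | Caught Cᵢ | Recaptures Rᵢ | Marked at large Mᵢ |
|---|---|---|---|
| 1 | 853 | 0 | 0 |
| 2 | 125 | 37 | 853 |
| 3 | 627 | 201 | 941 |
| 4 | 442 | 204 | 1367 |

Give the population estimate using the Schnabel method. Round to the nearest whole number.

Σ MᵢCᵢ = 0·853 + 853·125 + 941·627 + 1367·442 = 0 + 106625 + 590007 + 604214 = 1300846
Σ Rᵢ = 0 + 37 + 201 + 204 = 442
N̂ = 1300846 / 442 ≈ 2943.1 → 2943

N ≈ 2943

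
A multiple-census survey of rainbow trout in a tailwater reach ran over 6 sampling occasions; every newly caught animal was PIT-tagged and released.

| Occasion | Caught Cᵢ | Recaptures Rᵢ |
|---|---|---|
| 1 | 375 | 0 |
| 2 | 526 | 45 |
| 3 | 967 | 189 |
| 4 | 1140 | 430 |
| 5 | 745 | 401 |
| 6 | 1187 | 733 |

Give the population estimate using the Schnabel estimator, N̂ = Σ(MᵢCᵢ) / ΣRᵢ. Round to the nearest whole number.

N ≈ 4352

Marked at large before each occasion: Mᵢ = Σⱼ<ᵢ (Cⱼ − Rⱼ) → M1=0, M2=375, M3=856, M4=1634, M5=2344, M6=2688
Σ MᵢCᵢ = 0·375 + 375·526 + 856·967 + 1634·1140 + 2344·745 + 2688·1187 = 0 + 197250 + 827752 + 1862760 + 1746280 + 3190656 = 7824698
Σ Rᵢ = 0 + 45 + 189 + 430 + 401 + 733 = 1798
N̂ = 7824698 / 1798 ≈ 4351.9 → 4352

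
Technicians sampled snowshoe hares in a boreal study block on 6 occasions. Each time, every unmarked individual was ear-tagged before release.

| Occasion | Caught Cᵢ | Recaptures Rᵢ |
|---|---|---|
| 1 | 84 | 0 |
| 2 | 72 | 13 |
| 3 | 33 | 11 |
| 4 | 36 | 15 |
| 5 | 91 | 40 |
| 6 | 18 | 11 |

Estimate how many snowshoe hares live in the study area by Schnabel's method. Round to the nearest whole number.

N ≈ 421

Marked at large before each occasion: Mᵢ = Σⱼ<ᵢ (Cⱼ − Rⱼ) → M1=0, M2=84, M3=143, M4=165, M5=186, M6=237
Σ MᵢCᵢ = 0·84 + 84·72 + 143·33 + 165·36 + 186·91 + 237·18 = 0 + 6048 + 4719 + 5940 + 16926 + 4266 = 37899
Σ Rᵢ = 0 + 13 + 11 + 15 + 40 + 11 = 90
N̂ = 37899 / 90 ≈ 421.1 → 421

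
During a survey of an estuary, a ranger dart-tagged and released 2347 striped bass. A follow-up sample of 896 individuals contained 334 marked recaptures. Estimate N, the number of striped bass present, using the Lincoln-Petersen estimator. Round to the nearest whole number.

N ≈ 6296

N = (2347 × 896) / 334 = 2102912 / 334 ≈ 6296.1 → 6296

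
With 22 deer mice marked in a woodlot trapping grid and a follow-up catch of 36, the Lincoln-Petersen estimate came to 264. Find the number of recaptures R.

R = 3

From N = M·C/R: R = M·C / N = 22·36 / 264 = 792 / 264 = 3.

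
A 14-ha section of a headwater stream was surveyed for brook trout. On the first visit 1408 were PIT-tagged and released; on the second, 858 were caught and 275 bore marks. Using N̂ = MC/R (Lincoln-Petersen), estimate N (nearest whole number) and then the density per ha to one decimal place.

N̂ = 1408·858/275 = 1208064/275 ≈ 4393.0 → 4393
Density = N̂ / area = 4393 / 14 ≈ 313.79 → 313.8 per ha

density ≈ 313.8 brook trout per ha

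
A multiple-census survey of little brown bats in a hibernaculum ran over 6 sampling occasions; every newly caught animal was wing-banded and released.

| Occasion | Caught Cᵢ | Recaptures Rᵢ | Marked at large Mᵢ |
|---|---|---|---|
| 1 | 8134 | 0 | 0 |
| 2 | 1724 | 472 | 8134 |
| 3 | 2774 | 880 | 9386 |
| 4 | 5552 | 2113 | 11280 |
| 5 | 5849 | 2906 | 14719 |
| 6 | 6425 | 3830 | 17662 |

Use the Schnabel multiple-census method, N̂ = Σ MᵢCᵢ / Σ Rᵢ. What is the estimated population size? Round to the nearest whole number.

Σ MᵢCᵢ = 0·8134 + 8134·1724 + 9386·2774 + 11280·5552 + 14719·5849 + 17662·6425 = 0 + 14023016 + 26036764 + 62626560 + 86091431 + 113478350 = 302256121
Σ Rᵢ = 0 + 472 + 880 + 2113 + 2906 + 3830 = 10201
N̂ = 302256121 / 10201 ≈ 29630.0 → 29630

N ≈ 29,630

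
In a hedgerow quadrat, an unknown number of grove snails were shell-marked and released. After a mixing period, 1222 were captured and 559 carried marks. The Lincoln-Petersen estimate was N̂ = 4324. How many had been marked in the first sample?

From N = M·C/R: M = N·R / C = 4324·559 / 1222 = 2417116 / 1222 = 1978.

M = 1978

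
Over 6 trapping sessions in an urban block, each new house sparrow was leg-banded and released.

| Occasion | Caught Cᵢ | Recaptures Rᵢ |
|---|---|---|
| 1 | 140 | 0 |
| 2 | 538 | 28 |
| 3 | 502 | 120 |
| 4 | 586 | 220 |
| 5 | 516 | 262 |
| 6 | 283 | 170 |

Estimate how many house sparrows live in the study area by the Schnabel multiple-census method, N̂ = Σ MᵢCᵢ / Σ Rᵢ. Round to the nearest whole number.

Marked at large before each occasion: Mᵢ = Σⱼ<ᵢ (Cⱼ − Rⱼ) → M1=0, M2=140, M3=650, M4=1032, M5=1398, M6=1652
Σ MᵢCᵢ = 0·140 + 140·538 + 650·502 + 1032·586 + 1398·516 + 1652·283 = 0 + 75320 + 326300 + 604752 + 721368 + 467516 = 2195256
Σ Rᵢ = 0 + 28 + 120 + 220 + 262 + 170 = 800
N̂ = 2195256 / 800 ≈ 2744.1 → 2744

N ≈ 2744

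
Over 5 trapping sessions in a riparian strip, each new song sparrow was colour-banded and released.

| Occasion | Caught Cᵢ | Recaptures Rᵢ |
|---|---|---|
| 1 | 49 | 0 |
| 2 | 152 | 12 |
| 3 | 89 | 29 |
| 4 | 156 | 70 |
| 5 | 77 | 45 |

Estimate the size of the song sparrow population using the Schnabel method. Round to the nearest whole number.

Marked at large before each occasion: Mᵢ = Σⱼ<ᵢ (Cⱼ − Rⱼ) → M1=0, M2=49, M3=189, M4=249, M5=335
Σ MᵢCᵢ = 0·49 + 49·152 + 189·89 + 249·156 + 335·77 = 0 + 7448 + 16821 + 38844 + 25795 = 88908
Σ Rᵢ = 0 + 12 + 29 + 70 + 45 = 156
N̂ = 88908 / 156 ≈ 569.9 → 570

N ≈ 570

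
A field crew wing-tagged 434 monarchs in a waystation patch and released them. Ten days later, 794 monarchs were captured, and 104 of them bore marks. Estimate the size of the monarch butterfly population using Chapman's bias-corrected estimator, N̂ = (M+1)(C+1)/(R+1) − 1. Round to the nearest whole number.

N ≈ 3293

N̂ = (434+1)(794+1)/(104+1) − 1 = 435·795/105 − 1
= 345825/105 − 1 ≈ 3293.6 − 1 ≈ 3292.6 → 3293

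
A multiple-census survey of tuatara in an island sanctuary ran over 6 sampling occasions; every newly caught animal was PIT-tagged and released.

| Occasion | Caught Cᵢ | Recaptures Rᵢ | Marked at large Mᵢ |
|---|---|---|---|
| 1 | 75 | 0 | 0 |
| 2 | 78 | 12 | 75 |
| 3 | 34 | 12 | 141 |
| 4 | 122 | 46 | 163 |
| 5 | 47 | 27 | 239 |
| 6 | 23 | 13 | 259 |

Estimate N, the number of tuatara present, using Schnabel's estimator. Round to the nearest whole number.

Σ MᵢCᵢ = 0·75 + 75·78 + 141·34 + 163·122 + 239·47 + 259·23 = 0 + 5850 + 4794 + 19886 + 11233 + 5957 = 47720
Σ Rᵢ = 0 + 12 + 12 + 46 + 27 + 13 = 110
N̂ = 47720 / 110 ≈ 433.8 → 434

N ≈ 434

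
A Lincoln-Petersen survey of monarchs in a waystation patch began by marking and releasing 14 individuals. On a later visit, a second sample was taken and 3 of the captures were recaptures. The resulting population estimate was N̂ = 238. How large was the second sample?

C = 51

From N = M·C/R: C = N·R / M = 238·3 / 14 = 714 / 14 = 51.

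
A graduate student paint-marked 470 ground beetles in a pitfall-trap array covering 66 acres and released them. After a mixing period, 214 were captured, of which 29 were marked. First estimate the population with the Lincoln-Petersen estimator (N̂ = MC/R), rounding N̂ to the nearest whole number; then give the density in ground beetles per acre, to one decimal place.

density ≈ 52.5 ground beetles per acre

N̂ = 470·214/29 = 100580/29 ≈ 3468.3 → 3468
Density = N̂ / area = 3468 / 66 ≈ 52.545 → 52.5 per acre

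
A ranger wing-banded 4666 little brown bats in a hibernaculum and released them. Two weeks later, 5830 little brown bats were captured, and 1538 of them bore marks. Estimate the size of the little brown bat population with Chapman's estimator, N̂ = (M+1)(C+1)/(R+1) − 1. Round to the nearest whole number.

N̂ = (4666+1)(5830+1)/(1538+1) − 1 = 4667·5831/1539 − 1
= 27213277/1539 − 1 ≈ 17682.4 − 1 ≈ 17681.4 → 17681

N ≈ 17,681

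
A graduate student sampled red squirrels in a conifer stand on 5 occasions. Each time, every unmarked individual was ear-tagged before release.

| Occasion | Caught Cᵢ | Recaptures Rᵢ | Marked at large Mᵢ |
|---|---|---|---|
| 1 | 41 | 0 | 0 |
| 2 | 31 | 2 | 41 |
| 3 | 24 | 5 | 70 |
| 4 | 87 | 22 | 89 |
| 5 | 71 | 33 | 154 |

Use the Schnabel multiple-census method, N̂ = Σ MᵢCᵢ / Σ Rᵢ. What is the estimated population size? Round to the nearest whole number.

N ≈ 349

Σ MᵢCᵢ = 0·41 + 41·31 + 70·24 + 89·87 + 154·71 = 0 + 1271 + 1680 + 7743 + 10934 = 21628
Σ Rᵢ = 0 + 2 + 5 + 22 + 33 = 62
N̂ = 21628 / 62 ≈ 348.8 → 349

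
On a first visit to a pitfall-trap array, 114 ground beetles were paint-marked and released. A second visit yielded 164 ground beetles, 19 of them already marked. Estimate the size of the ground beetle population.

N = (114 × 164) / 19 = 18696 / 19 = 984

N = 984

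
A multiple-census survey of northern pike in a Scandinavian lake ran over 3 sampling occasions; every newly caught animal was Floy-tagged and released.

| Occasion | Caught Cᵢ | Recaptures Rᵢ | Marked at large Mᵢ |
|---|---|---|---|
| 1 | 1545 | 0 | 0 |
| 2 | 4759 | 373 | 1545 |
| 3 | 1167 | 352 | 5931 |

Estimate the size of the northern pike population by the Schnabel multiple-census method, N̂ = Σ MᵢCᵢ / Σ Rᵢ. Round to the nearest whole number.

Σ MᵢCᵢ = 0·1545 + 1545·4759 + 5931·1167 = 0 + 7352655 + 6921477 = 14274132
Σ Rᵢ = 0 + 373 + 352 = 725
N̂ = 14274132 / 725 ≈ 19688.46 → 19688

N ≈ 19,688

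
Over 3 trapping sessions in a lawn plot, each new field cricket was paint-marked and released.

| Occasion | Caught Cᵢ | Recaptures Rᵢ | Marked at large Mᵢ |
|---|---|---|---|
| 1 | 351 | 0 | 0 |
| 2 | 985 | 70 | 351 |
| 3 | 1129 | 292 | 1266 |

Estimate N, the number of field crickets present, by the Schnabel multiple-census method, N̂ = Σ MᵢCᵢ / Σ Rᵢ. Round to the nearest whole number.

N ≈ 4903

Σ MᵢCᵢ = 0·351 + 351·985 + 1266·1129 = 0 + 345735 + 1429314 = 1775049
Σ Rᵢ = 0 + 70 + 292 = 362
N̂ = 1775049 / 362 ≈ 4903.45 → 4903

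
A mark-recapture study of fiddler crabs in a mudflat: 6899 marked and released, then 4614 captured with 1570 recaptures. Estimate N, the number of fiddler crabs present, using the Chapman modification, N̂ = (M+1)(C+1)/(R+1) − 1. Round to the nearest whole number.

N ≈ 20,269

N̂ = (6899+1)(4614+1)/(1570+1) − 1 = 6900·4615/1571 − 1
= 31843500/1571 − 1 ≈ 20269.6 − 1 ≈ 20268.6 → 20269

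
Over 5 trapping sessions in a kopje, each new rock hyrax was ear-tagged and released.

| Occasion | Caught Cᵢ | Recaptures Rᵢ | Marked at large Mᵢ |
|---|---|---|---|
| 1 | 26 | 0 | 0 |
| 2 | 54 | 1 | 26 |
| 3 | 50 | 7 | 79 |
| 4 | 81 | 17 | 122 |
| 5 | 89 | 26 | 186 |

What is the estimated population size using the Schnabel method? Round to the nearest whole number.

N ≈ 623

Σ MᵢCᵢ = 0·26 + 26·54 + 79·50 + 122·81 + 186·89 = 0 + 1404 + 3950 + 9882 + 16554 = 31790
Σ Rᵢ = 0 + 1 + 7 + 17 + 26 = 51
N̂ = 31790 / 51 ≈ 623.3 → 623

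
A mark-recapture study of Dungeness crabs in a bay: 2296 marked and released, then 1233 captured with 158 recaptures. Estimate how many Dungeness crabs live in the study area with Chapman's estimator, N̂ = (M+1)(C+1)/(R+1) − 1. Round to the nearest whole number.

N ≈ 17,826

N̂ = (2296+1)(1233+1)/(158+1) − 1 = 2297·1234/159 − 1
= 2834498/159 − 1 ≈ 17827.0 − 1 ≈ 17826.0 → 17826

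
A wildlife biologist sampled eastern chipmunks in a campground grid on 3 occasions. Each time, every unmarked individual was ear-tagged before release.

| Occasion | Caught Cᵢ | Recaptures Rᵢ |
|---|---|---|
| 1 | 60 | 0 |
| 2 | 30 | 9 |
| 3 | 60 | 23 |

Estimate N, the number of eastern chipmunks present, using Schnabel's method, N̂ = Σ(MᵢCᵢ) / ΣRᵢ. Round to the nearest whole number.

N ≈ 208

Marked at large before each occasion: Mᵢ = Σⱼ<ᵢ (Cⱼ − Rⱼ) → M1=0, M2=60, M3=81
Σ MᵢCᵢ = 0·60 + 60·30 + 81·60 = 0 + 1800 + 4860 = 6660
Σ Rᵢ = 0 + 9 + 23 = 32
N̂ = 6660 / 32 ≈ 208.1 → 208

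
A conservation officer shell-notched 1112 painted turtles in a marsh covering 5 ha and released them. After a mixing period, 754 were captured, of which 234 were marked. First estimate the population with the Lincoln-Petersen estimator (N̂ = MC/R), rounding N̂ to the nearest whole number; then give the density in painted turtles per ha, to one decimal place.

N̂ = 1112·754/234 = 838448/234 ≈ 3583.1 → 3583
Density = N̂ / area = 3583 / 5 ≈ 716.60 → 716.6 per ha

density ≈ 716.6 painted turtles per ha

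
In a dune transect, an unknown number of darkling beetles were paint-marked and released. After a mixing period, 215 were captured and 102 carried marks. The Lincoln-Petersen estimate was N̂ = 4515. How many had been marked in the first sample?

M = 2142

From N = M·C/R: M = N·R / C = 4515·102 / 215 = 460530 / 215 = 2142.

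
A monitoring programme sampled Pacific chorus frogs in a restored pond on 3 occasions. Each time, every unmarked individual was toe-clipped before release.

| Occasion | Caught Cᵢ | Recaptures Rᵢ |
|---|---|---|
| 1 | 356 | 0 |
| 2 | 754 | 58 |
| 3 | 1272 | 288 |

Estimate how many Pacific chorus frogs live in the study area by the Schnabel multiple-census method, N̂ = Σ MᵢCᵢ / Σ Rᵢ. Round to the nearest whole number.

N ≈ 4643

Marked at large before each occasion: Mᵢ = Σⱼ<ᵢ (Cⱼ − Rⱼ) → M1=0, M2=356, M3=1052
Σ MᵢCᵢ = 0·356 + 356·754 + 1052·1272 = 0 + 268424 + 1338144 = 1606568
Σ Rᵢ = 0 + 58 + 288 = 346
N̂ = 1606568 / 346 ≈ 4643.3 → 4643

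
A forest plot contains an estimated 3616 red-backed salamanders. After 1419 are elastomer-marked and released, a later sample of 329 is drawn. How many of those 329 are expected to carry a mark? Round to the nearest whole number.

The marked fraction of the population is 1419/3616, so in a sample of 329 expect C·(M/N) marked.
E[R] = 1419 × 329 / 3616 = 466851 / 3616 ≈ 129.1 → 129

expected recaptures ≈ 129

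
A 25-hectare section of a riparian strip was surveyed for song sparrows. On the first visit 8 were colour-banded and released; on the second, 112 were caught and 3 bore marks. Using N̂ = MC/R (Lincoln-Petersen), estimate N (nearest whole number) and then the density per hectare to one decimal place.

N̂ = 8·112/3 = 896/3 ≈ 298.7 → 299
Density = N̂ / area = 299 / 25 ≈ 11.96 → 12.0 per hectare

density ≈ 12.0 song sparrows per hectare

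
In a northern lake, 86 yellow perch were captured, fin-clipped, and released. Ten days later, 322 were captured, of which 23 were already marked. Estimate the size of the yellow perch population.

N = (86 × 322) / 23 = 27692 / 23 = 1204

N = 1204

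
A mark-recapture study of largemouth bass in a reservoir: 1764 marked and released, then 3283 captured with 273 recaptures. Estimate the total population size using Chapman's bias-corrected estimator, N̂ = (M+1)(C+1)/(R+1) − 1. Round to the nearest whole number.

N ≈ 21,153

N̂ = (1764+1)(3283+1)/(273+1) − 1 = 1765·3284/274 − 1
= 5796260/274 − 1 ≈ 21154.2 − 1 ≈ 21153.2 → 21153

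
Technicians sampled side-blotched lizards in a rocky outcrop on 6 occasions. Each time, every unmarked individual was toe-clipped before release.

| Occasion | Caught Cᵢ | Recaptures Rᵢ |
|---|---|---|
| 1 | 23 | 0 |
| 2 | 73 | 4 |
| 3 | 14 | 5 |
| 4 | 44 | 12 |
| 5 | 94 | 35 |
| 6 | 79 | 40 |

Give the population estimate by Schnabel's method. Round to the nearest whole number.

N ≈ 365

Marked at large before each occasion: Mᵢ = Σⱼ<ᵢ (Cⱼ − Rⱼ) → M1=0, M2=23, M3=92, M4=101, M5=133, M6=192
Σ MᵢCᵢ = 0·23 + 23·73 + 92·14 + 101·44 + 133·94 + 192·79 = 0 + 1679 + 1288 + 4444 + 12502 + 15168 = 35081
Σ Rᵢ = 0 + 4 + 5 + 12 + 35 + 40 = 96
N̂ = 35081 / 96 ≈ 365.4 → 365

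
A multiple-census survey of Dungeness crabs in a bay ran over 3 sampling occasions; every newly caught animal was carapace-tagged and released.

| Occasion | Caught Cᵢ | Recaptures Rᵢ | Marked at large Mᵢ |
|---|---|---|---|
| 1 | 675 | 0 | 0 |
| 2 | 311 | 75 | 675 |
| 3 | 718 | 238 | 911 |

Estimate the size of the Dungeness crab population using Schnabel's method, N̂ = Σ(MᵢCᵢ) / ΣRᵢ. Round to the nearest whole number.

N ≈ 2760

Σ MᵢCᵢ = 0·675 + 675·311 + 911·718 = 0 + 209925 + 654098 = 864023
Σ Rᵢ = 0 + 75 + 238 = 313
N̂ = 864023 / 313 ≈ 2760.46 → 2760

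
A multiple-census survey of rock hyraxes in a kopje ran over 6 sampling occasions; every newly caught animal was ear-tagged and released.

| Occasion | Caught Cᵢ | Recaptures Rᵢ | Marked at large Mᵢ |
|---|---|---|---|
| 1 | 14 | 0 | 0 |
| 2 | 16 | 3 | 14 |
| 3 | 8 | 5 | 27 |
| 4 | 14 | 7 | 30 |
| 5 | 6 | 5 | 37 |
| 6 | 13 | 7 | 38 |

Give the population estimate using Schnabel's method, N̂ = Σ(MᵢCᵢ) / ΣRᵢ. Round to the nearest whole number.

Σ MᵢCᵢ = 0·14 + 14·16 + 27·8 + 30·14 + 37·6 + 38·13 = 0 + 224 + 216 + 420 + 222 + 494 = 1576
Σ Rᵢ = 0 + 3 + 5 + 7 + 5 + 7 = 27
N̂ = 1576 / 27 ≈ 58.4 → 58

N ≈ 58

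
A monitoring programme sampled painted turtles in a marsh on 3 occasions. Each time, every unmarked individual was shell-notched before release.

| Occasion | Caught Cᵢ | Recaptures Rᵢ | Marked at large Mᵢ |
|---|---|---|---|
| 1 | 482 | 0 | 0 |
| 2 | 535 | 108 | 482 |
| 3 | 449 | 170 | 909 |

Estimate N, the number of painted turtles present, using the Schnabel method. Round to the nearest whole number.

Σ MᵢCᵢ = 0·482 + 482·535 + 909·449 = 0 + 257870 + 408141 = 666011
Σ Rᵢ = 0 + 108 + 170 = 278
N̂ = 666011 / 278 ≈ 2395.7 → 2396

N ≈ 2396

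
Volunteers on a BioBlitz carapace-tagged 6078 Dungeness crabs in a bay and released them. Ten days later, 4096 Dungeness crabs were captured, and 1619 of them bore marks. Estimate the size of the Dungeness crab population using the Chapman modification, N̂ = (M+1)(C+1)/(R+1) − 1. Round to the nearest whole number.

N̂ = (6078+1)(4096+1)/(1619+1) − 1 = 6079·4097/1620 − 1
= 24905663/1620 − 1 ≈ 15373.9 − 1 ≈ 15372.9 → 15373

N ≈ 15,373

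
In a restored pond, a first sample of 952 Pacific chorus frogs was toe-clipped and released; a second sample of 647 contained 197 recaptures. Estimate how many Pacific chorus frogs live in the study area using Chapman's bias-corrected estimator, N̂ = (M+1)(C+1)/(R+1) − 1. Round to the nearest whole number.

N̂ = (952+1)(647+1)/(197+1) − 1 = 953·648/198 − 1
= 617544/198 − 1 ≈ 3118.9 − 1 ≈ 3117.9 → 3118

N ≈ 3118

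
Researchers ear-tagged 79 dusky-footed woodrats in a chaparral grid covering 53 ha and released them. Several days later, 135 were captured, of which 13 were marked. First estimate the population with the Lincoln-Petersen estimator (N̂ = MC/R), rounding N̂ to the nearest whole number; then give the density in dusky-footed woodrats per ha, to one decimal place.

density ≈ 15.5 dusky-footed woodrats per ha

N̂ = 79·135/13 = 10665/13 ≈ 820.4 → 820
Density = N̂ / area = 820 / 53 ≈ 15.47 → 15.5 per ha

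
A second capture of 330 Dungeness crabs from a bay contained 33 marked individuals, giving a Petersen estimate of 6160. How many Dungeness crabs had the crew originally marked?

From N = M·C/R: M = N·R / C = 6160·33 / 330 = 203280 / 330 = 616.

M = 616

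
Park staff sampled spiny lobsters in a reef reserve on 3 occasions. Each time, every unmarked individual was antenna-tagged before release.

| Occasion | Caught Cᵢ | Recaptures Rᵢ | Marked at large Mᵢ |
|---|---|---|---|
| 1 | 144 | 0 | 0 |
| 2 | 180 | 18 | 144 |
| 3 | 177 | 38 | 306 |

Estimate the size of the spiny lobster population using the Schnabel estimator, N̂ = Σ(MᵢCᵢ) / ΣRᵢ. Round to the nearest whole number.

N ≈ 1430

Σ MᵢCᵢ = 0·144 + 144·180 + 306·177 = 0 + 25920 + 54162 = 80082
Σ Rᵢ = 0 + 18 + 38 = 56
N̂ = 80082 / 56 ≈ 1430.0 → 1430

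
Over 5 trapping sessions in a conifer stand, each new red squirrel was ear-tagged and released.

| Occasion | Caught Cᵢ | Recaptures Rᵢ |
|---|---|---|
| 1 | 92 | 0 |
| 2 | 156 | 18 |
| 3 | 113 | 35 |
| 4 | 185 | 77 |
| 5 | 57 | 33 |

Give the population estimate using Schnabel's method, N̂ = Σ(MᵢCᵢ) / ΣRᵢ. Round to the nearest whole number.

N ≈ 743

Marked at large before each occasion: Mᵢ = Σⱼ<ᵢ (Cⱼ − Rⱼ) → M1=0, M2=92, M3=230, M4=308, M5=416
Σ MᵢCᵢ = 0·92 + 92·156 + 230·113 + 308·185 + 416·57 = 0 + 14352 + 25990 + 56980 + 23712 = 121034
Σ Rᵢ = 0 + 18 + 35 + 77 + 33 = 163
N̂ = 121034 / 163 ≈ 742.5 → 743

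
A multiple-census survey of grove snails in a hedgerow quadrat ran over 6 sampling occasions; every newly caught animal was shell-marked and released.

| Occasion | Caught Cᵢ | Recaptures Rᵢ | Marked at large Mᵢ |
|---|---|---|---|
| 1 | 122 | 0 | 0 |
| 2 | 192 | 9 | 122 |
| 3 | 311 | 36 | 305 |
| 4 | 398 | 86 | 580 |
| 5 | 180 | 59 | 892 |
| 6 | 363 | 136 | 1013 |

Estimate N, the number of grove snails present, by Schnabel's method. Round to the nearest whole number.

N ≈ 2691

Σ MᵢCᵢ = 0·122 + 122·192 + 305·311 + 580·398 + 892·180 + 1013·363 = 0 + 23424 + 94855 + 230840 + 160560 + 367719 = 877398
Σ Rᵢ = 0 + 9 + 36 + 86 + 59 + 136 = 326
N̂ = 877398 / 326 ≈ 2691.4 → 2691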